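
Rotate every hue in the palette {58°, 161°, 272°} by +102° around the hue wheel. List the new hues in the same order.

160°, 263°, 14°

58 + 102 = 160°
161 + 102 = 263°
272 + 102 = 374 → 374 − 360 = 14°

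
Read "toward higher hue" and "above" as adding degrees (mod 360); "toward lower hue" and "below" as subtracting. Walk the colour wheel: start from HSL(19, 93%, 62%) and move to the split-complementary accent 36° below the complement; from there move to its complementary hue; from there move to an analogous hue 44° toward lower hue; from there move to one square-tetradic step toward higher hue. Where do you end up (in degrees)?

29°

+144° (split-comp 36° ↓): 19 + 144 = 163°
+180° (complement): 163 + 180 = 343°
−44° (analog 44° ↓): 343 − 44 = 299°
+90° (square ↑): 299 + 90 = 389 → 389 − 360 = 29°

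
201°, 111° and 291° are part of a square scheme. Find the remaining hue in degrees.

A square tetradic scheme places four hues every 90°.
The full set through 111° is {21°, 111°, 201°, 291°}.
Given {111°, 201°, 291°}, the missing hue is 21°.

21°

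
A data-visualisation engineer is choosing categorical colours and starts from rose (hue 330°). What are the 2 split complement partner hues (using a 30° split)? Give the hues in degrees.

Complement of 330°: 330 + 180 = 510 → 510 − 360 = 150°
150 − 30 = 120°
150 + 30 = 180°

120° and 180°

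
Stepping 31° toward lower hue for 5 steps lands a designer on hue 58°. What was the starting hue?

213°

5 steps of 31° (toward lower hue) give a net shift of −155°.
Start = end − shift: 58 + 155 = 213°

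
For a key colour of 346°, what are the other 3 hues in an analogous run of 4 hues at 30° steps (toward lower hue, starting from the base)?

Analogous hues sit every 30° along the wheel.
346 − 30 = 316°
346 − 60 = 286°
346 − 90 = 256°

316°, 286° and 256°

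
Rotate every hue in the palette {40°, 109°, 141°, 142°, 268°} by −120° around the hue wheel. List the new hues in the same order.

280°, 349°, 21°, 22°, 148°

40 − 120 = -80 → -80 + 360 = 280°
109 − 120 = -11 → -11 + 360 = 349°
141 − 120 = 21°
142 − 120 = 22°
268 − 120 = 148°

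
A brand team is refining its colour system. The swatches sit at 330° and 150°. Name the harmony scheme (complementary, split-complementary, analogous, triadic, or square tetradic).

complementary

Sort the hues: 150°, 330°.
Successive gaps around the wheel: 180°, 180°.
Two hues 180° apart are complementary.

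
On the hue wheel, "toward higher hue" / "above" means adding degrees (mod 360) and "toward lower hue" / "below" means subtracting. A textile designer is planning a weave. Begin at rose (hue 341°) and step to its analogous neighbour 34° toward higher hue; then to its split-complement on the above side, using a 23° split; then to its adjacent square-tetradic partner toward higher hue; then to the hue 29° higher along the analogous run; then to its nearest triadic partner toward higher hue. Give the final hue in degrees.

97°

341 + 34 = 375 → 375 − 360 = 15°   (analog 34° ↑)
15 + 203 = 218°   (split-comp 23° ↑)
218 + 90 = 308°   (square ↑)
308 + 29 = 337°   (analog 29° ↑)
337 + 120 = 457 → 457 − 360 = 97°   (triadic ↑)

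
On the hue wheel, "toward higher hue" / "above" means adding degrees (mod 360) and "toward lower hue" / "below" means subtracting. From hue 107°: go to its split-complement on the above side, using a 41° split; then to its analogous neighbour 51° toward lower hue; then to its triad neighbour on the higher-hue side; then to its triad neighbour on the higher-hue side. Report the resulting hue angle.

+221° (split-comp 41° ↑): 107 + 221 = 328°
−51° (analog 51° ↓): 328 − 51 = 277°
+120° (triadic ↑): 277 + 120 = 397 → 397 − 360 = 37°
+120° (triadic ↑): 37 + 120 = 157°

157°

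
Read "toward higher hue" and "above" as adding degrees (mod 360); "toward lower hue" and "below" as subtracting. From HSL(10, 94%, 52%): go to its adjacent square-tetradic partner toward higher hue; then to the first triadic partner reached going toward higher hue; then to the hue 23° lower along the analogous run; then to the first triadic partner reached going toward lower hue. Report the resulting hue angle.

77°

+90° (square ↑): 10 + 90 = 100°
+120° (triadic ↑): 100 + 120 = 220°
−23° (analog 23° ↓): 220 − 23 = 197°
−120° (triadic ↓): 197 − 120 = 77°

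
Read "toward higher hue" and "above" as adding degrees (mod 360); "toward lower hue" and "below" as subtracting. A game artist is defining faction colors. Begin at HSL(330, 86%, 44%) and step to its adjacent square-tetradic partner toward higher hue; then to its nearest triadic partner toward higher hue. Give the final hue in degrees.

180°

square ↑ +90°: 330 + 90 = 420 → 420 − 360 = 60°
triadic ↑ +120°: 60 + 120 = 180°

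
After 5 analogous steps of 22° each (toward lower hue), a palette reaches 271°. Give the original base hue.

21°

5 steps of 22° (toward lower hue) give a net shift of −110°.
Start = end − shift: 271 + 110 = 381 → 381 − 360 = 21°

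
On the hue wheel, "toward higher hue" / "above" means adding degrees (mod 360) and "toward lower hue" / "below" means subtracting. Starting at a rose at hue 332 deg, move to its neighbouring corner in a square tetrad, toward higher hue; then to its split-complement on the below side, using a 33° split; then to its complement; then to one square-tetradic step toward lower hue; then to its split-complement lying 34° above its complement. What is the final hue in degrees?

153°

+90° (square ↑): 332 + 90 = 422 → 422 − 360 = 62°
+147° (split-comp 33° ↓): 62 + 147 = 209°
+180° (complement): 209 + 180 = 389 → 389 − 360 = 29°
−90° (square ↓): 29 − 90 = -61 → -61 + 360 = 299°
+214° (split-comp 34° ↑): 299 + 214 = 513 → 513 − 360 = 153°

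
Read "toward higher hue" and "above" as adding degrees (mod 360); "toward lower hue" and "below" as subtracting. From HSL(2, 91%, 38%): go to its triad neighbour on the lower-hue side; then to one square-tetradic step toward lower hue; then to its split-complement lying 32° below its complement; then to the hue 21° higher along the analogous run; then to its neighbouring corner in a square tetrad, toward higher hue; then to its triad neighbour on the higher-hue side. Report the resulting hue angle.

2 − 120 = -118 → -118 + 360 = 242°   (triadic ↓)
242 − 90 = 152°   (square ↓)
152 + 148 = 300°   (split-comp 32° ↓)
300 + 21 = 321°   (analog 21° ↑)
321 + 90 = 411 → 411 − 360 = 51°   (square ↑)
51 + 120 = 171°   (triadic ↑)

171°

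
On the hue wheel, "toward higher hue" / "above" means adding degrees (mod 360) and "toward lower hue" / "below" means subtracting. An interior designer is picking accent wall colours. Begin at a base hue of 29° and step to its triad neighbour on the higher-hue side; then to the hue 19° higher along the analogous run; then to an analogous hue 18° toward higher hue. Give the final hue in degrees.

+120° (triadic ↑): 29 + 120 = 149°
+19° (analog 19° ↑): 149 + 19 = 168°
+18° (analog 18° ↑): 168 + 18 = 186°

186°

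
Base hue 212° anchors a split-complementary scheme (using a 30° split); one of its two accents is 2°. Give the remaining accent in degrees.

62°

Split-complementary hues sit 30° either side of the complement.
Complement of the base 212°: 212 + 180 = 392 → 392 − 360 = 32°
The given accent 2° is 30° one side of 32°; the other accent sits 30° the other side: 32 + 30 = 62°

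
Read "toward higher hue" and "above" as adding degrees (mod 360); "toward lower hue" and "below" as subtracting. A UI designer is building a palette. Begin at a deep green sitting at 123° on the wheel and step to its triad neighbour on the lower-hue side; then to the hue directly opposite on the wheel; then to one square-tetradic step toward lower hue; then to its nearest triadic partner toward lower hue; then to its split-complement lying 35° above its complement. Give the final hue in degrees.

188°

triadic ↓ −120°: 123 − 120 = 3°
complement +180°: 3 + 180 = 183°
square ↓ −90°: 183 − 90 = 93°
triadic ↓ −120°: 93 − 120 = -27 → -27 + 360 = 333°
split-comp 35° ↑ +215°: 333 + 215 = 548 → 548 − 360 = 188°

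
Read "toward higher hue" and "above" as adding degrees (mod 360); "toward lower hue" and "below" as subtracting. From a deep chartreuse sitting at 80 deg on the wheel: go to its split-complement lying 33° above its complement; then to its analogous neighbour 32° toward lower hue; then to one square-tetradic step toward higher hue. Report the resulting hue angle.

351°

+213° (split-comp 33° ↑): 80 + 213 = 293°
−32° (analog 32° ↓): 293 − 32 = 261°
+90° (square ↑): 261 + 90 = 351°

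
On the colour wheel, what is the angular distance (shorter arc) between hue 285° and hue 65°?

140°

|285 − 65| = 220.
The shorter arc is 360 − 220 = 140°.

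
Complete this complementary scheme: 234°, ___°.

The complement sits 180° across the wheel.
The full set through 234° is {54°, 234°}.
Given {234°}, the missing hue is 54°.

54°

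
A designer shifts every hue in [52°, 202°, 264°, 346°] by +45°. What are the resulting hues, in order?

97°, 247°, 309°, 31°

52 + 45 = 97°
202 + 45 = 247°
264 + 45 = 309°
346 + 45 = 391 → 391 − 360 = 31°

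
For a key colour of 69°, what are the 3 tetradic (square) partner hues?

A square tetradic scheme places four hues every 90°.
69 + 90 = 159°
69 + 180 = 249°
69 + 270 = 339°

159°, 249°, 339°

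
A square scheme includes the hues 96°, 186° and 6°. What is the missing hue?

276°

A square tetradic scheme places four hues every 90°.
The full set through 6° is {6°, 96°, 186°, 276°}.
Given {6°, 96°, 186°}, the missing hue is 276°.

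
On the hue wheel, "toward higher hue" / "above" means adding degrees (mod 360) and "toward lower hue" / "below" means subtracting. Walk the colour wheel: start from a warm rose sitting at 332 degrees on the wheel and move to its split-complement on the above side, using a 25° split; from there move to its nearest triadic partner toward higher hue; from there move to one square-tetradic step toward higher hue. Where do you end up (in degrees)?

332 + 205 = 537 → 537 − 360 = 177°   (split-comp 25° ↑)
177 + 120 = 297°   (triadic ↑)
297 + 90 = 387 → 387 − 360 = 27°   (square ↑)

27°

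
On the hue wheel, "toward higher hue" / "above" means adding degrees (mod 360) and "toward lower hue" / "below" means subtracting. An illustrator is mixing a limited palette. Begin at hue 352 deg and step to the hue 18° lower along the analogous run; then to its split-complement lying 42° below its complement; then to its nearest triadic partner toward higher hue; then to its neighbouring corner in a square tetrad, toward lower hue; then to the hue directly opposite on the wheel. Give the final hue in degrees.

322°

352 − 18 = 334°   (analog 18° ↓)
334 + 138 = 472 → 472 − 360 = 112°   (split-comp 42° ↓)
112 + 120 = 232°   (triadic ↑)
232 − 90 = 142°   (square ↓)
142 + 180 = 322°   (complement)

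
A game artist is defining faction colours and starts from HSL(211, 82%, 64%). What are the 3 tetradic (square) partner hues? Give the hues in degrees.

A square tetradic scheme places four hues every 90°.
211 + 90 = 301°
211 + 180 = 391 → 391 − 360 = 31°
211 + 270 = 481 → 481 − 360 = 121°

301°, 31°, and 121°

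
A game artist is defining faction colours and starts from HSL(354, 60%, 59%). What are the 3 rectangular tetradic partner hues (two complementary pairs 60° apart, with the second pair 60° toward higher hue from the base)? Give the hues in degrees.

54°, 174°, and 234°

A rectangular tetradic uses two complementary pairs 60° apart: offsets 0°, 60°, 180°, 240°.
354 + 60 = 414 → 414 − 360 = 54°
354 + 180 = 534 → 534 − 360 = 174°
354 + 240 = 594 → 594 − 360 = 234°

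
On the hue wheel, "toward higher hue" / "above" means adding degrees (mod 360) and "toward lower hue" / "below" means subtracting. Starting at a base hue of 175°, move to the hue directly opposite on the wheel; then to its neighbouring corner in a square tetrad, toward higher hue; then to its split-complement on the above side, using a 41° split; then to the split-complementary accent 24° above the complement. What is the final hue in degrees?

150°

complement +180°: 175 + 180 = 355°
square ↑ +90°: 355 + 90 = 445 → 445 − 360 = 85°
split-comp 41° ↑ +221°: 85 + 221 = 306°
split-comp 24° ↑ +204°: 306 + 204 = 510 → 510 − 360 = 150°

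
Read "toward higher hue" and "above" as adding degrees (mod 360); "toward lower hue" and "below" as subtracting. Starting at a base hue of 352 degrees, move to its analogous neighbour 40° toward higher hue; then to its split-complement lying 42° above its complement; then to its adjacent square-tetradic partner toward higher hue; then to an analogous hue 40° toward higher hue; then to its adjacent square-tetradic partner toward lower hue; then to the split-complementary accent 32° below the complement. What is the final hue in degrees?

82°

352 + 40 = 392 → 392 − 360 = 32°   (analog 40° ↑)
32 + 222 = 254°   (split-comp 42° ↑)
254 + 90 = 344°   (square ↑)
344 + 40 = 384 → 384 − 360 = 24°   (analog 40° ↑)
24 − 90 = -66 → -66 + 360 = 294°   (square ↓)
294 + 148 = 442 → 442 − 360 = 82°   (split-comp 32° ↓)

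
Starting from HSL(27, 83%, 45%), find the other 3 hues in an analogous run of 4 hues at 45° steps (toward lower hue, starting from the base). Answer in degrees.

27 − 45 = -18 → -18 + 360 = 342°
27 − 90 = -63 → -63 + 360 = 297°
27 − 135 = -108 → -108 + 360 = 252°

342°, 297° and 252°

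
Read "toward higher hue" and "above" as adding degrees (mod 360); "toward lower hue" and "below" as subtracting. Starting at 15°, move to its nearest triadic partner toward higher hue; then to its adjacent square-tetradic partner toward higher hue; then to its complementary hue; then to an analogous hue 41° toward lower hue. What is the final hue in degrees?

triadic ↑ +120°: 15 + 120 = 135°
square ↑ +90°: 135 + 90 = 225°
complement +180°: 225 + 180 = 405 → 405 − 360 = 45°
analog 41° ↓ −41°: 45 − 41 = 4°

4°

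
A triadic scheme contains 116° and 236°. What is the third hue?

A triad spaces three hues 120° apart.
The full set is {116°, 236°, 356°}.

356°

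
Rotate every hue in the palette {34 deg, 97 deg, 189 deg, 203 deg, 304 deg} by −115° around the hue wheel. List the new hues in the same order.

279°, 342°, 74°, 88°, 189°

34 − 115 = -81 → -81 + 360 = 279°
97 − 115 = -18 → -18 + 360 = 342°
189 − 115 = 74°
203 − 115 = 88°
304 − 115 = 189°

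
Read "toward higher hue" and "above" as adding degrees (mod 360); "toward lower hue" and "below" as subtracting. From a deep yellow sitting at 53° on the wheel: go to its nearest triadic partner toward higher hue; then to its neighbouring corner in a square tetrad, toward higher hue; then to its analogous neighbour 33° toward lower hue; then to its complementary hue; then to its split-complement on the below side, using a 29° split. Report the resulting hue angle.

triadic ↑ +120°: 53 + 120 = 173°
square ↑ +90°: 173 + 90 = 263°
analog 33° ↓ −33°: 263 − 33 = 230°
complement +180°: 230 + 180 = 410 → 410 − 360 = 50°
split-comp 29° ↓ +151°: 50 + 151 = 201°

201°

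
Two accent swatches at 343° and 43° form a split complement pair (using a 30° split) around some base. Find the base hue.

The accents sit 30° either side of the complement, so the complement is their short-arc midpoint on the wheel.
Short-arc midpoint of 343° and 43°: 13°.
Base is 180° from the complement: 13 − 180 = -167 → -167 + 360 = 193°

193°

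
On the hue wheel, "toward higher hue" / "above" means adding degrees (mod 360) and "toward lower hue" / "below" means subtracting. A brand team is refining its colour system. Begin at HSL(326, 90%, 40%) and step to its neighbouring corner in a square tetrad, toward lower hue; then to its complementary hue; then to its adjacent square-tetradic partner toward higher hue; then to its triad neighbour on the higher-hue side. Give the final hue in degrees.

266°

square ↓ −90°: 326 − 90 = 236°
complement +180°: 236 + 180 = 416 → 416 − 360 = 56°
square ↑ +90°: 56 + 90 = 146°
triadic ↑ +120°: 146 + 120 = 266°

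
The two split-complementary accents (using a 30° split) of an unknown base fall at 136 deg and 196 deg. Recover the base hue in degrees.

346°

The accents sit 30° either side of the complement, so the complement is their short-arc midpoint on the wheel.
Short-arc midpoint of 136° and 196°: 166°.
Base is 180° from the complement: 166 − 180 = -14 → -14 + 360 = 346°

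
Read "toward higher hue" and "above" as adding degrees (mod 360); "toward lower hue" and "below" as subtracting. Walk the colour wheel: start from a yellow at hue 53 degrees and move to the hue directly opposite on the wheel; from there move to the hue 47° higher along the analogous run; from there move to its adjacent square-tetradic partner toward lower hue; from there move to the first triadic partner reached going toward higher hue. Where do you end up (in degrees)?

310°

complement +180°: 53 + 180 = 233°
analog 47° ↑ +47°: 233 + 47 = 280°
square ↓ −90°: 280 − 90 = 190°
triadic ↑ +120°: 190 + 120 = 310°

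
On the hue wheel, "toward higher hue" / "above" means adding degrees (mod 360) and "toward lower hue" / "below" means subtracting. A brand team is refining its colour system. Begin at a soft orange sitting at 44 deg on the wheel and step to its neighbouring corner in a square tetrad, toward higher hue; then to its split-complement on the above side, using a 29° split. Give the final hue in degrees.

343°

+90° (square ↑): 44 + 90 = 134°
+209° (split-comp 29° ↑): 134 + 209 = 343°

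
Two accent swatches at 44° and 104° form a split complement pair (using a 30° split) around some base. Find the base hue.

254°

The accents sit 30° either side of the complement, so the complement is their short-arc midpoint on the wheel.
Short-arc midpoint of 44° and 104°: 74°.
Base is 180° from the complement: 74 − 180 = -106 → -106 + 360 = 254°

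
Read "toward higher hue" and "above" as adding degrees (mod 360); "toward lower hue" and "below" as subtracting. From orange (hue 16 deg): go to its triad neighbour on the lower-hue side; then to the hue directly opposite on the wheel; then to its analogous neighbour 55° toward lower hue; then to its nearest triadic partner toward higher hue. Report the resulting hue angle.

141°

−120° (triadic ↓): 16 − 120 = -104 → -104 + 360 = 256°
+180° (complement): 256 + 180 = 436 → 436 − 360 = 76°
−55° (analog 55° ↓): 76 − 55 = 21°
+120° (triadic ↑): 21 + 120 = 141°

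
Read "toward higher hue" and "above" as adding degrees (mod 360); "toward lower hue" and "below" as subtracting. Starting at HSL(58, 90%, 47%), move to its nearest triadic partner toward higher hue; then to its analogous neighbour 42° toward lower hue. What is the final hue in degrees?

136°

triadic ↑ +120°: 58 + 120 = 178°
analog 42° ↓ −42°: 178 − 42 = 136°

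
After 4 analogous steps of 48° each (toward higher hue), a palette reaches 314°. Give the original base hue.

4 steps of 48° (toward higher hue) give a net shift of +192°.
Start = end − shift: 314 − 192 = 122°

122°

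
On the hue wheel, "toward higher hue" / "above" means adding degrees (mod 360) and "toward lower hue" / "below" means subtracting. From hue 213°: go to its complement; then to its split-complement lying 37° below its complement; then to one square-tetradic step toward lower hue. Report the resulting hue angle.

86°

complement +180°: 213 + 180 = 393 → 393 − 360 = 33°
split-comp 37° ↓ +143°: 33 + 143 = 176°
square ↓ −90°: 176 − 90 = 86°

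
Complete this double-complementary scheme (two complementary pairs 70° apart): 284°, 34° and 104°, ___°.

214°

A rectangular tetradic uses two complementary pairs 70° apart: offsets 0°, 70°, 180°, 250°.
Among {34°, 104°, 284°}, 104° and 284° are a 180° pair.
The remaining hue 34° needs its own complement: 34 + 180 = 214°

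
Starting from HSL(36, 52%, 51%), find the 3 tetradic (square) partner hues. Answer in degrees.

A square tetradic scheme places four hues every 90°.
36 + 90 = 126°
36 + 180 = 216°
36 + 270 = 306°

126°, 216°, 306°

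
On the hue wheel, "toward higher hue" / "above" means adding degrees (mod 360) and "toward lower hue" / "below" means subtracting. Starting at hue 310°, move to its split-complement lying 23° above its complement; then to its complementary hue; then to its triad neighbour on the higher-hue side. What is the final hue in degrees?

split-comp 23° ↑ +203°: 310 + 203 = 513 → 513 − 360 = 153°
complement +180°: 153 + 180 = 333°
triadic ↑ +120°: 333 + 120 = 453 → 453 − 360 = 93°

93°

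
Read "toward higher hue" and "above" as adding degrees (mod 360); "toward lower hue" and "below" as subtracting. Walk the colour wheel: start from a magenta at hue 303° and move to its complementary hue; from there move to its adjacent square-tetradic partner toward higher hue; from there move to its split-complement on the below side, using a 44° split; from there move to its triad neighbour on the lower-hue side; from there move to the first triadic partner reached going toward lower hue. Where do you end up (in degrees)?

109°

+180° (complement): 303 + 180 = 483 → 483 − 360 = 123°
+90° (square ↑): 123 + 90 = 213°
+136° (split-comp 44° ↓): 213 + 136 = 349°
−120° (triadic ↓): 349 − 120 = 229°
−120° (triadic ↓): 229 − 120 = 109°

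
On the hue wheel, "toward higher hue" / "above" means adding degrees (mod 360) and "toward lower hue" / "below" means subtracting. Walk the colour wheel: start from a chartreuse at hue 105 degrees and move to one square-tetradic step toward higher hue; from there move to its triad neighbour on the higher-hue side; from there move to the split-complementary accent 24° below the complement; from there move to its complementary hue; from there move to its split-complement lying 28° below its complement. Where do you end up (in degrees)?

+90° (square ↑): 105 + 90 = 195°
+120° (triadic ↑): 195 + 120 = 315°
+156° (split-comp 24° ↓): 315 + 156 = 471 → 471 − 360 = 111°
+180° (complement): 111 + 180 = 291°
+152° (split-comp 28° ↓): 291 + 152 = 443 → 443 − 360 = 83°

83°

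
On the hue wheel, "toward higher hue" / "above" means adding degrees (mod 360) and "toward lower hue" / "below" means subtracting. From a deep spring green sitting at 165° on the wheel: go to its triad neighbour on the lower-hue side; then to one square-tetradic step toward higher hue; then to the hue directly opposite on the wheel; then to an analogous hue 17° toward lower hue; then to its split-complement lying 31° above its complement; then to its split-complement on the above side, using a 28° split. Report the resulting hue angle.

357°

triadic ↓ −120°: 165 − 120 = 45°
square ↑ +90°: 45 + 90 = 135°
complement +180°: 135 + 180 = 315°
analog 17° ↓ −17°: 315 − 17 = 298°
split-comp 31° ↑ +211°: 298 + 211 = 509 → 509 − 360 = 149°
split-comp 28° ↑ +208°: 149 + 208 = 357°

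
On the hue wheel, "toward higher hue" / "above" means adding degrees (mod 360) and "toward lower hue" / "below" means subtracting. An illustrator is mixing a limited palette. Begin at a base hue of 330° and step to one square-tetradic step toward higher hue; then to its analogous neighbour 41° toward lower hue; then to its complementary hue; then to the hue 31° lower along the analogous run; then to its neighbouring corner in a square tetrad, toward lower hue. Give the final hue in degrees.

+90° (square ↑): 330 + 90 = 420 → 420 − 360 = 60°
−41° (analog 41° ↓): 60 − 41 = 19°
+180° (complement): 19 + 180 = 199°
−31° (analog 31° ↓): 199 − 31 = 168°
−90° (square ↓): 168 − 90 = 78°

78°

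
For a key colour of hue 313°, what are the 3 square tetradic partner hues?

43°, 133°, and 223°

A square tetradic scheme places four hues every 90°.
313 + 90 = 403 → 403 − 360 = 43°
313 + 180 = 493 → 493 − 360 = 133°
313 + 270 = 583 → 583 − 360 = 223°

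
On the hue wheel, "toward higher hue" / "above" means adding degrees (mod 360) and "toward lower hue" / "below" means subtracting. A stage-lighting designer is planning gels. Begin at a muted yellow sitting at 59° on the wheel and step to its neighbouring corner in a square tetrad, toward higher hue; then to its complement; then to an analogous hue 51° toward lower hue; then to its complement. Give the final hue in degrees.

98°

+90° (square ↑): 59 + 90 = 149°
+180° (complement): 149 + 180 = 329°
−51° (analog 51° ↓): 329 − 51 = 278°
+180° (complement): 278 + 180 = 458 → 458 − 360 = 98°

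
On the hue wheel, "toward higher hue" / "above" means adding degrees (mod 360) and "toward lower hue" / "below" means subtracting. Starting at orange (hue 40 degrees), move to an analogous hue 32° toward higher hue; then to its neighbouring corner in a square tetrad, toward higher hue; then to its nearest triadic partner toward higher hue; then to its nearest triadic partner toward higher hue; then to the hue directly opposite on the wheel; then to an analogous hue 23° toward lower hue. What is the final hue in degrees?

analog 32° ↑ +32°: 40 + 32 = 72°
square ↑ +90°: 72 + 90 = 162°
triadic ↑ +120°: 162 + 120 = 282°
triadic ↑ +120°: 282 + 120 = 402 → 402 − 360 = 42°
complement +180°: 42 + 180 = 222°
analog 23° ↓ −23°: 222 − 23 = 199°

199°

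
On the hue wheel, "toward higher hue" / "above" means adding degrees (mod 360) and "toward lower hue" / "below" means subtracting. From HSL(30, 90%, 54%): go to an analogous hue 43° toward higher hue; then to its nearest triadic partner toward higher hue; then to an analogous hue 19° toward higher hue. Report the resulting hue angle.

+43° (analog 43° ↑): 30 + 43 = 73°
+120° (triadic ↑): 73 + 120 = 193°
+19° (analog 19° ↑): 193 + 19 = 212°

212°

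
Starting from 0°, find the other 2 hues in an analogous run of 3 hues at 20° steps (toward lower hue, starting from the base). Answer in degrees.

340° and 320°

Analogous hues sit every 20° along the wheel.
0 − 20 = -20 → -20 + 360 = 340°
0 − 40 = -40 → -40 + 360 = 320°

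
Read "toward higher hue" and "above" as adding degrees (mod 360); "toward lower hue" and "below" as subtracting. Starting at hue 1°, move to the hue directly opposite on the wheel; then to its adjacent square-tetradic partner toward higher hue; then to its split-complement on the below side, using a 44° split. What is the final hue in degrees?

47°

+180° (complement): 1 + 180 = 181°
+90° (square ↑): 181 + 90 = 271°
+136° (split-comp 44° ↓): 271 + 136 = 407 → 407 − 360 = 47°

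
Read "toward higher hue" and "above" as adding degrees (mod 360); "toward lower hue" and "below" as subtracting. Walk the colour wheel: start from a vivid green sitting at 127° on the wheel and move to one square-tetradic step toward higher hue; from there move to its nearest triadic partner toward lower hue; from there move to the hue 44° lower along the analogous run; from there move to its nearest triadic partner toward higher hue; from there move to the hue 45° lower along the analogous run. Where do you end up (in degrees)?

+90° (square ↑): 127 + 90 = 217°
−120° (triadic ↓): 217 − 120 = 97°
−44° (analog 44° ↓): 97 − 44 = 53°
+120° (triadic ↑): 53 + 120 = 173°
−45° (analog 45° ↓): 173 − 45 = 128°

128°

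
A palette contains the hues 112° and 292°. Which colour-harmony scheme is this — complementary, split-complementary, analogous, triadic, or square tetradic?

complementary

Sort the hues: 112°, 292°.
Successive gaps around the wheel: 180°, 180°.
Two hues 180° apart are complementary.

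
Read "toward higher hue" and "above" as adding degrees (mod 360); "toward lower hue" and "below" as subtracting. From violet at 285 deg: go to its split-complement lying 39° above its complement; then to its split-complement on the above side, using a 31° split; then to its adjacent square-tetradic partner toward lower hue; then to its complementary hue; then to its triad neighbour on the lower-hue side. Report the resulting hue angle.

325°

split-comp 39° ↑ +219°: 285 + 219 = 504 → 504 − 360 = 144°
split-comp 31° ↑ +211°: 144 + 211 = 355°
square ↓ −90°: 355 − 90 = 265°
complement +180°: 265 + 180 = 445 → 445 − 360 = 85°
triadic ↓ −120°: 85 − 120 = -35 → -35 + 360 = 325°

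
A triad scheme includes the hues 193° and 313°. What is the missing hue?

A triad places three hues 120° apart.
The full set through 193° is {73°, 193°, 313°}.
Given {193°, 313°}, the missing hue is 73°.

73°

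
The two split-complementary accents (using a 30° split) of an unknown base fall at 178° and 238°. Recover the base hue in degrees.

The accents sit 30° either side of the complement, so the complement is their short-arc midpoint on the wheel.
Short-arc midpoint of 178° and 238°: 208°.
Base is 180° from the complement: 208 − 180 = 28°

28°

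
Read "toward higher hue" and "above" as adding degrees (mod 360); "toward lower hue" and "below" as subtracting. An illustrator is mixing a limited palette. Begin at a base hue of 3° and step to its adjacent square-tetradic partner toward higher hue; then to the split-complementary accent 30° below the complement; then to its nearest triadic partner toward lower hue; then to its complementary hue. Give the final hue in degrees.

303°

3 + 90 = 93°   (square ↑)
93 + 150 = 243°   (split-comp 30° ↓)
243 − 120 = 123°   (triadic ↓)
123 + 180 = 303°   (complement)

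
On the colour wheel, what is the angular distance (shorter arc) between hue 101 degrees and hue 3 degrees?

98°

|101 − 3| = 98.
98 ≤ 180, so the shorter arc is 98°.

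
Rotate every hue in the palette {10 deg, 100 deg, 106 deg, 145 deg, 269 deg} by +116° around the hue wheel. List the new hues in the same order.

126°, 216°, 222°, 261°, 25°

10 + 116 = 126°
100 + 116 = 216°
106 + 116 = 222°
145 + 116 = 261°
269 + 116 = 385 → 385 − 360 = 25°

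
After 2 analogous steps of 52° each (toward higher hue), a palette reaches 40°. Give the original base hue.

296°

2 steps of 52° (toward higher hue) give a net shift of +104°.
Start = end − shift: 40 − 104 = -64 → -64 + 360 = 296°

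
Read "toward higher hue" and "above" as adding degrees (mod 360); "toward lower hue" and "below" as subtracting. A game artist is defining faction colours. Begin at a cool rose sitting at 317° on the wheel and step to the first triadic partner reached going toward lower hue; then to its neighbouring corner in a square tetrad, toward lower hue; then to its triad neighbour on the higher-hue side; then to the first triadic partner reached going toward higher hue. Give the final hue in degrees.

347°

triadic ↓ −120°: 317 − 120 = 197°
square ↓ −90°: 197 − 90 = 107°
triadic ↑ +120°: 107 + 120 = 227°
triadic ↑ +120°: 227 + 120 = 347°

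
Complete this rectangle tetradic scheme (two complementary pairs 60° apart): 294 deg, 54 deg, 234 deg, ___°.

A rectangular tetradic uses two complementary pairs 60° apart: offsets 0°, 60°, 180°, 240°.
Among {54°, 234°, 294°}, 54° and 234° are a 180° pair.
The remaining hue 294° needs its own complement: 294 + 180 = 474 → 474 − 360 = 114°

114°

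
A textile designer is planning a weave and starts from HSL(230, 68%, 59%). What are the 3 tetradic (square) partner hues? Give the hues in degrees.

320°, 50° and 140°

A square tetradic scheme places four hues every 90°.
230 + 90 = 320°
230 + 180 = 410 → 410 − 360 = 50°
230 + 270 = 500 → 500 − 360 = 140°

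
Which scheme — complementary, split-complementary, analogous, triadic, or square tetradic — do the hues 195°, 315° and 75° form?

triadic

Sort the hues: 75°, 195°, 315°.
Successive gaps around the wheel: 120°, 120°, 120°.
Three hues equally spaced 120° apart form a triad.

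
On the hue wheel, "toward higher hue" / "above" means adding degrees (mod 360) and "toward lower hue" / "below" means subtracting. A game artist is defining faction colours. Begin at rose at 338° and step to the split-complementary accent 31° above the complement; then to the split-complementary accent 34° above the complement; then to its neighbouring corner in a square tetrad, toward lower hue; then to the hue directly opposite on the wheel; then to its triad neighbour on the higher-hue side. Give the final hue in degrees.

+211° (split-comp 31° ↑): 338 + 211 = 549 → 549 − 360 = 189°
+214° (split-comp 34° ↑): 189 + 214 = 403 → 403 − 360 = 43°
−90° (square ↓): 43 − 90 = -47 → -47 + 360 = 313°
+180° (complement): 313 + 180 = 493 → 493 − 360 = 133°
+120° (triadic ↑): 133 + 120 = 253°

253°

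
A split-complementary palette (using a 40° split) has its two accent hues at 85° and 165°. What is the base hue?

305°

The accents sit 40° either side of the complement, so the complement is their short-arc midpoint on the wheel.
Short-arc midpoint of 85° and 165°: 125°.
Base is 180° from the complement: 125 − 180 = -55 → -55 + 360 = 305°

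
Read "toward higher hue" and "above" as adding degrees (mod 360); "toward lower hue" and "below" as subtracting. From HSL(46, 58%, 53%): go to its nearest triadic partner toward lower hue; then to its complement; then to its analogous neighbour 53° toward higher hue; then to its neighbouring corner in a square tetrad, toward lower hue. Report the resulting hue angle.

triadic ↓ −120°: 46 − 120 = -74 → -74 + 360 = 286°
complement +180°: 286 + 180 = 466 → 466 − 360 = 106°
analog 53° ↑ +53°: 106 + 53 = 159°
square ↓ −90°: 159 − 90 = 69°

69°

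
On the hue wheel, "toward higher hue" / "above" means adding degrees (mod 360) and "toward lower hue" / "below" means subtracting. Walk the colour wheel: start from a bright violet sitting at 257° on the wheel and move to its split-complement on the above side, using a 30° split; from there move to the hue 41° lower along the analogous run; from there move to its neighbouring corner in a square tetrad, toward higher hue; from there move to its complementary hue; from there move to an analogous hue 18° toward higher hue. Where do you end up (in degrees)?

354°

257 + 210 = 467 → 467 − 360 = 107°   (split-comp 30° ↑)
107 − 41 = 66°   (analog 41° ↓)
66 + 90 = 156°   (square ↑)
156 + 180 = 336°   (complement)
336 + 18 = 354°   (analog 18° ↑)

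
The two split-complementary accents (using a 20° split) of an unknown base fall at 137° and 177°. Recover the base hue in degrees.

337°

The accents sit 20° either side of the complement, so the complement is their short-arc midpoint on the wheel.
Short-arc midpoint of 137° and 177°: 157°.
Base is 180° from the complement: 157 − 180 = -23 → -23 + 360 = 337°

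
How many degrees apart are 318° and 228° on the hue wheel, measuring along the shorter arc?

|318 − 228| = 90.
90 ≤ 180, so the shorter arc is 90°.

90°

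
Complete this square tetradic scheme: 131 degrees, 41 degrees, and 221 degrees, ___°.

A square tetradic scheme places four hues every 90°.
The full set through 41° is {41°, 131°, 221°, 311°}.
Given {41°, 131°, 221°}, the missing hue is 311°.

311°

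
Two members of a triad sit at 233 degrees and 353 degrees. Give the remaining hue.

113°

A triad spaces three hues 120° apart.
The full set is {113°, 233°, 353°}.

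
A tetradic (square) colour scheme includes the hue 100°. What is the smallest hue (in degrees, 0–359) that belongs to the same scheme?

10°

A square tetradic scheme places four hues every 90°.
The full set through 100° is {10°, 100°, 190°, 280°}.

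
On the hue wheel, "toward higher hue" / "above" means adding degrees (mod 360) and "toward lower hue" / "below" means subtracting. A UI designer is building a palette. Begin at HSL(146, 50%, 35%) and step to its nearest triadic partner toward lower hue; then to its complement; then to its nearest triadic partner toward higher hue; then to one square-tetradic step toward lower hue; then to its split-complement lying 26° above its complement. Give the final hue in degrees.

82°

−120° (triadic ↓): 146 − 120 = 26°
+180° (complement): 26 + 180 = 206°
+120° (triadic ↑): 206 + 120 = 326°
−90° (square ↓): 326 − 90 = 236°
+206° (split-comp 26° ↑): 236 + 206 = 442 → 442 − 360 = 82°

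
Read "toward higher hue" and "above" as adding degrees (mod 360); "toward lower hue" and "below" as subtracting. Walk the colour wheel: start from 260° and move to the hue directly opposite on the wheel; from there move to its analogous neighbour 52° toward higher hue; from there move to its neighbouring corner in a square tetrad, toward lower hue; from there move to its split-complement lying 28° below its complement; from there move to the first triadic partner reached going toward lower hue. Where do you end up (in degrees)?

74°

260 + 180 = 440 → 440 − 360 = 80°   (complement)
80 + 52 = 132°   (analog 52° ↑)
132 − 90 = 42°   (square ↓)
42 + 152 = 194°   (split-comp 28° ↓)
194 − 120 = 74°   (triadic ↓)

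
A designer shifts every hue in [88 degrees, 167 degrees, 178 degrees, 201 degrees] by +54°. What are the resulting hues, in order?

142°, 221°, 232°, 255°

88 + 54 = 142°
167 + 54 = 221°
178 + 54 = 232°
201 + 54 = 255°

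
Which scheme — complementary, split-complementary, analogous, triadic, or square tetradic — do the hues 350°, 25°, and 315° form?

Sort the hues: 25°, 315°, 350°.
Successive gaps around the wheel: 290°, 35°, 35°.
A run of hues at equal small steps (35°) with one large closing gap is an analogous group.

analogous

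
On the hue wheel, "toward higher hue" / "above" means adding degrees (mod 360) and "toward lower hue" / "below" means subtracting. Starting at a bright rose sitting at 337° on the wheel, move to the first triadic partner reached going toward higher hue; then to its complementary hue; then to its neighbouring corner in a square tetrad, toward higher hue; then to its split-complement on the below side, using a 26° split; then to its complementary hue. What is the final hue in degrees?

337 + 120 = 457 → 457 − 360 = 97°   (triadic ↑)
97 + 180 = 277°   (complement)
277 + 90 = 367 → 367 − 360 = 7°   (square ↑)
7 + 154 = 161°   (split-comp 26° ↓)
161 + 180 = 341°   (complement)

341°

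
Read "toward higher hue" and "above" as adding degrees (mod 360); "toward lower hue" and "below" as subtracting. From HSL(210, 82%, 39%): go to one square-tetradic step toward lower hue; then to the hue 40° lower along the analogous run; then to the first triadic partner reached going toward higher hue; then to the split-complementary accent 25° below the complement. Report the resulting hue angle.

355°

square ↓ −90°: 210 − 90 = 120°
analog 40° ↓ −40°: 120 − 40 = 80°
triadic ↑ +120°: 80 + 120 = 200°
split-comp 25° ↓ +155°: 200 + 155 = 355°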